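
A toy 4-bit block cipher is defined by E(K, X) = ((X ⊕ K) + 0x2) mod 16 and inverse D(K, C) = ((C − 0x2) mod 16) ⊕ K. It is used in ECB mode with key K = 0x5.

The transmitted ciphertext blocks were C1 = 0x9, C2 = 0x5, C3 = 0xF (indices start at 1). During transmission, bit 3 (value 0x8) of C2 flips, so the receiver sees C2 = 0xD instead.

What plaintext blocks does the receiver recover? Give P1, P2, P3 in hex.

P1 = 0x2, P2 = 0xE, P3 = 0x8

ECB decryption: P_i = D(K, C_i).
Only C2 changed, to 0xD. In ECB, a change in C_i affects only P_i. Decrypting the received ciphertext:
P1: D(K, 0x9) = 0x2.
P2: D(K, 0xD) = 0xE.
P3: D(K, 0xF) = 0x8.
Blocks that differ from the original plaintext: P2.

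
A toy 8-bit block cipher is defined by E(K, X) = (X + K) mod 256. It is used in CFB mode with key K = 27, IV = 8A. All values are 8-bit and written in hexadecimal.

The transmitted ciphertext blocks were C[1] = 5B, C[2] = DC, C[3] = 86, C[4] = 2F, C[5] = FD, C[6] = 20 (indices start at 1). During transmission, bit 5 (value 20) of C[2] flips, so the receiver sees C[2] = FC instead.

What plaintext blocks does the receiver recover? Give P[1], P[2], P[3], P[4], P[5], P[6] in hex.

P[1] = EA, P[2] = 7E, P[3] = A5, P[4] = 82, P[5] = AB, P[6] = 04

CFB decryption: P_i = C_i ⊕ E(K, C_{i−1}), with C_{0} = IV.
Only C[2] changed, to FC. In CFB, a change in C_i flips the same bit in P_i and garbles P_{i+1}. Decrypting the received ciphertext:
P[1]: E(K, 8A) = B1; 5B ⊕ B1 = EA.
P[2]: E(K, 5B) = 82; FC ⊕ 82 = 7E.
P[3]: E(K, FC) = 23; 86 ⊕ 23 = A5.
P[4]: E(K, 86) = AD; 2F ⊕ AD = 82.
P[5]: E(K, 2F) = 56; FD ⊕ 56 = AB.
P[6]: E(K, FD) = 24; 20 ⊕ 24 = 04.
Blocks that differ from the original plaintext: P[2], P[3].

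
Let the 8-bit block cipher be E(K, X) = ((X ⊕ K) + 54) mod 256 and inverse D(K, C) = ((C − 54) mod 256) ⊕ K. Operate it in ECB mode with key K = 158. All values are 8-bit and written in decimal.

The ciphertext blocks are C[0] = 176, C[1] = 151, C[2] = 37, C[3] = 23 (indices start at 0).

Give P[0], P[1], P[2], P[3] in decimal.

P[0] = 228, P[1] = 255, P[2] = 113, P[3] = 127

ECB decryption: P_i = D(K, C_i).
P[0]: D(K, 176) = 228.
P[1]: D(K, 151) = 255.
P[2]: D(K, 37) = 113.
P[3]: D(K, 23) = 127.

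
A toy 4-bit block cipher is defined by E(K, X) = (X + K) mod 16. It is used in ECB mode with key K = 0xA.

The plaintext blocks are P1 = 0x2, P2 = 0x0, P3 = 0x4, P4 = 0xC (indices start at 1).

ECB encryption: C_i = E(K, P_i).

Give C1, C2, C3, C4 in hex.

C1 = 0xC, C2 = 0xA, C3 = 0xE, C4 = 0x6

C1: E(K, 0x2) = 0xC.
C2: E(K, 0x0) = 0xA.
C3: E(K, 0x4) = 0xE.
C4: E(K, 0xC) = 0x6.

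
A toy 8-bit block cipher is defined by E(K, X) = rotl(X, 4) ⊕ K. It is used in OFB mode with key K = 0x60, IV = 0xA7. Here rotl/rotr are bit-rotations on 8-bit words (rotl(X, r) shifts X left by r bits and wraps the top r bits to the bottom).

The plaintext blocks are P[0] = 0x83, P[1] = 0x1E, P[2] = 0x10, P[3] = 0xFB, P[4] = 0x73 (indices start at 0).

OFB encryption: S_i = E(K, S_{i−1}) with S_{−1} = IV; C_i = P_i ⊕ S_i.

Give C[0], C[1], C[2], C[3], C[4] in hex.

C[0]: S = E(K, 0xA7) = 0x1A; 0x83 ⊕ 0x1A = 0x99.
C[1]: S = E(K, 0x1A) = 0xC1; 0x1E ⊕ 0xC1 = 0xDF.
C[2]: S = E(K, 0xC1) = 0x7C; 0x10 ⊕ 0x7C = 0x6C.
C[3]: S = E(K, 0x7C) = 0xA7; 0xFB ⊕ 0xA7 = 0x5C.
C[4]: S = E(K, 0xA7) = 0x1A; 0x73 ⊕ 0x1A = 0x69.

C[0] = 0x99, C[1] = 0xDF, C[2] = 0x6C, C[3] = 0x5C, C[4] = 0x69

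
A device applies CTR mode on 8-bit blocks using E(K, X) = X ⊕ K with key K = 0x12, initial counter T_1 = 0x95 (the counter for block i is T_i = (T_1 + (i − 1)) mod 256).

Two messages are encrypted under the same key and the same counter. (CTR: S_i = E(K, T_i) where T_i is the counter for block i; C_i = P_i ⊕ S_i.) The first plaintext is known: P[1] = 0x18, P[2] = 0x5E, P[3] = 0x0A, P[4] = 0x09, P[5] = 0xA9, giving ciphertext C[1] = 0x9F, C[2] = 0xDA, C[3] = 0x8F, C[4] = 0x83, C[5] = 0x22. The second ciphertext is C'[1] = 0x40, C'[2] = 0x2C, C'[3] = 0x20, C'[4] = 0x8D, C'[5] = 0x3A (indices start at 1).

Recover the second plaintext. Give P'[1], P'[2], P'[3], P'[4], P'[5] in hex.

In CTR with a reused counter, both messages share the same keystream S_i, so C_i ⊕ C'_i = P_i ⊕ P'_i and thus P'_i = P_i ⊕ C_i ⊕ C'_i.
P'[1]: 0x18 ⊕ 0x9F ⊕ 0x40 = 0xC7.
P'[2]: 0x5E ⊕ 0xDA ⊕ 0x2C = 0xA8.
P'[3]: 0x0A ⊕ 0x8F ⊕ 0x20 = 0xA5.
P'[4]: 0x09 ⊕ 0x83 ⊕ 0x8D = 0x07.
P'[5]: 0xA9 ⊕ 0x22 ⊕ 0x3A = 0xB1.

P'[1] = 0xC7, P'[2] = 0xA8, P'[3] = 0xA5, P'[4] = 0x07, P'[5] = 0xB1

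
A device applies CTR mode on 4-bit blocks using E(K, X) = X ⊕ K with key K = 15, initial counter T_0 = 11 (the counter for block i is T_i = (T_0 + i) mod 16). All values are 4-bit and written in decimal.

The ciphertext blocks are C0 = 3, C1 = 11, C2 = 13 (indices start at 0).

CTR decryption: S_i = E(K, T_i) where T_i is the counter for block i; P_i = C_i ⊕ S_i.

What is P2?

P2: T = 13, S = E(K, T) = 2; 13 ⊕ 2 = 15.

P2 = 15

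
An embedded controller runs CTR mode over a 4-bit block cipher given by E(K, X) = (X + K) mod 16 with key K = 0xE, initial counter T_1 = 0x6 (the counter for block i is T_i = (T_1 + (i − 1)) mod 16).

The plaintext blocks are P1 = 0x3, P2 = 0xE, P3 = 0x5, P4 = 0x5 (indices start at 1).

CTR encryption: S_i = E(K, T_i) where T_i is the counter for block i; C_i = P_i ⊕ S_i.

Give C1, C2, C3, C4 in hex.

C1 = 0x7, C2 = 0xB, C3 = 0x3, C4 = 0x2

C1: T = 0x6, S = E(K, T) = 0x4; 0x3 ⊕ 0x4 = 0x7.
C2: T = 0x7, S = E(K, T) = 0x5; 0xE ⊕ 0x5 = 0xB.
C3: T = 0x8, S = E(K, T) = 0x6; 0x5 ⊕ 0x6 = 0x3.
C4: T = 0x9, S = E(K, T) = 0x7; 0x5 ⊕ 0x7 = 0x2.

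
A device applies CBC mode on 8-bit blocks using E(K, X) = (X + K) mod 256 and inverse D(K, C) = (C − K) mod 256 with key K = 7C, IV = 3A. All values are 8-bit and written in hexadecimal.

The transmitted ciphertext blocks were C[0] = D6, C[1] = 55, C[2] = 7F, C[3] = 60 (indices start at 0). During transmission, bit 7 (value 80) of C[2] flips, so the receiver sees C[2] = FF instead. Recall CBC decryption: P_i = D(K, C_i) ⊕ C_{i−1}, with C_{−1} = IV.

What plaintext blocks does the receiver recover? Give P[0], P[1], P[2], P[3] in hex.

P[0] = 60, P[1] = 0F, P[2] = D6, P[3] = 1B

Only C[2] changed, to FF. In CBC, a change in C_i garbles P_i and flips the same bit in P_{i+1}. Decrypting the received ciphertext:
P[0]: D(K, D6) = 5A; 5A ⊕ 3A = 60.
P[1]: D(K, 55) = D9; D9 ⊕ D6 = 0F.
P[2]: D(K, FF) = 83; 83 ⊕ 55 = D6.
P[3]: D(K, 60) = E4; E4 ⊕ FF = 1B.
Blocks that differ from the original plaintext: P[2], P[3].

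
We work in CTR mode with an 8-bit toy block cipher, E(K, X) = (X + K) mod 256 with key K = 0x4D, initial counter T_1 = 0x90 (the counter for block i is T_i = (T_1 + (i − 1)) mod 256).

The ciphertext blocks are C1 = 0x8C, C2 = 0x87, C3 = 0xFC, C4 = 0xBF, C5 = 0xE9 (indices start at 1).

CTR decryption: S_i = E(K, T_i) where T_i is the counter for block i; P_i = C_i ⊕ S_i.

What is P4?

P4: T = 0x93, S = E(K, T) = 0xE0; 0xBF ⊕ 0xE0 = 0x5F.

P4 = 0x5F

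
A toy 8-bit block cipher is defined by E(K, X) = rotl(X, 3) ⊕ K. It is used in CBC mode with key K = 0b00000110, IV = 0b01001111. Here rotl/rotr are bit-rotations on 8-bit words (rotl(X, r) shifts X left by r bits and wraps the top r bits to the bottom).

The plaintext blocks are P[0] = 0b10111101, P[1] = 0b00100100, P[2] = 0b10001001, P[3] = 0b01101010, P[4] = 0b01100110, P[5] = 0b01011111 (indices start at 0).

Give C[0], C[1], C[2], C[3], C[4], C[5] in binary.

CBC encryption: C_i = E(K, P_i ⊕ C_{i−1}), with C_{−1} = IV.
C[0]: P[0] ⊕ 0b01001111 = 0b11110010; E(K, 0b11110010) = 0b10010001.
C[1]: P[1] ⊕ 0b10010001 = 0b10110101; E(K, 0b10110101) = 0b10101011.
C[2]: P[2] ⊕ 0b10101011 = 0b00100010; E(K, 0b00100010) = 0b00010111.
C[3]: P[3] ⊕ 0b00010111 = 0b01111101; E(K, 0b01111101) = 0b11101101.
C[4]: P[4] ⊕ 0b11101101 = 0b10001011; E(K, 0b10001011) = 0b01011010.
C[5]: P[5] ⊕ 0b01011010 = 0b00000101; E(K, 0b00000101) = 0b00101110.

C[0] = 0b10010001, C[1] = 0b10101011, C[2] = 0b00010111, C[3] = 0b11101101, C[4] = 0b01011010, C[5] = 0b00101110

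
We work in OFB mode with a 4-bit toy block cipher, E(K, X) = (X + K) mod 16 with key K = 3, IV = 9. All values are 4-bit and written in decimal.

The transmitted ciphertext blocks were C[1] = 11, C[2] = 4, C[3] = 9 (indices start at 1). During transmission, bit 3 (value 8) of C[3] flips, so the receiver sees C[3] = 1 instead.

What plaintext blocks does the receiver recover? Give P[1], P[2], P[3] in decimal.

P[1] = 7, P[2] = 11, P[3] = 3

OFB decryption: S_i = E(K, S_{i−1}) with S_{0} = IV; P_i = C_i ⊕ S_i.
Only C[3] changed, to 1. In OFB, a change in C_i flips the same bit in P_i only; the keystream is unaffected. Decrypting the received ciphertext:
P[1]: S = E(K, 9) = 12; 11 ⊕ 12 = 7.
P[2]: S = E(K, 12) = 15; 4 ⊕ 15 = 11.
P[3]: S = E(K, 15) = 2; 1 ⊕ 2 = 3.
Blocks that differ from the original plaintext: P[3].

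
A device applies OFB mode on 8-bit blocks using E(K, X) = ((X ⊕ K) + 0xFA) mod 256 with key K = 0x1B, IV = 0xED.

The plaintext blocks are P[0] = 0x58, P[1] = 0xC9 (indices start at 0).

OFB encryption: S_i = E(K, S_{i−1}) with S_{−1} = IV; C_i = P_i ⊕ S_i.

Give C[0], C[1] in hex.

C[0]: S = E(K, 0xED) = 0xF0; 0x58 ⊕ 0xF0 = 0xA8.
C[1]: S = E(K, 0xF0) = 0xE5; 0xC9 ⊕ 0xE5 = 0x2C.

C[0] = 0xA8, C[1] = 0x2C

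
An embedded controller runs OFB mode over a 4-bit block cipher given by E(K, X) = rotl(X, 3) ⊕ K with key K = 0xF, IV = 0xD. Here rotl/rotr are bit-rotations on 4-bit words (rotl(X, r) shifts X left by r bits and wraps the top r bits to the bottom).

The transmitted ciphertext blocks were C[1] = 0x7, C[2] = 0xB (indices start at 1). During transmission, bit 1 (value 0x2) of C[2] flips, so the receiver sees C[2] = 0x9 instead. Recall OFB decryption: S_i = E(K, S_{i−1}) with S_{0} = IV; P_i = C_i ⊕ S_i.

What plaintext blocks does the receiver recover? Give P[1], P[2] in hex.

Only C[2] changed, to 0x9. In OFB, a change in C_i flips the same bit in P_i only; the keystream is unaffected. Decrypting the received ciphertext:
P[1]: S = E(K, 0xD) = 0x1; 0x7 ⊕ 0x1 = 0x6.
P[2]: S = E(K, 0x1) = 0x7; 0x9 ⊕ 0x7 = 0xE.
Blocks that differ from the original plaintext: P[2].

P[1] = 0x6, P[2] = 0xE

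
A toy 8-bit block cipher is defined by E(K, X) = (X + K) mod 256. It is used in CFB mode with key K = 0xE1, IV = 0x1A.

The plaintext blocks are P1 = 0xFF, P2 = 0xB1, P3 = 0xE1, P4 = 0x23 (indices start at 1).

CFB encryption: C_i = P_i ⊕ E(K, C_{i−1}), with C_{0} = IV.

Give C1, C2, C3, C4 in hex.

C1: E(K, 0x1A) = 0xFB; 0xFF ⊕ 0xFB = 0x04.
C2: E(K, 0x04) = 0xE5; 0xB1 ⊕ 0xE5 = 0x54.
C3: E(K, 0x54) = 0x35; 0xE1 ⊕ 0x35 = 0xD4.
C4: E(K, 0xD4) = 0xB5; 0x23 ⊕ 0xB5 = 0x96.

C1 = 0x04, C2 = 0x54, C3 = 0xD4, C4 = 0x96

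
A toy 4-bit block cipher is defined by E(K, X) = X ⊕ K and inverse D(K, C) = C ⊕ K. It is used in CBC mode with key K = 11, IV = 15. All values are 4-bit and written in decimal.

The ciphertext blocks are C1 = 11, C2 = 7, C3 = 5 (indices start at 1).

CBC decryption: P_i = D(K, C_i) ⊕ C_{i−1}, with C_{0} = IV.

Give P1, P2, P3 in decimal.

P1 = 15, P2 = 7, P3 = 9

P1: D(K, 11) = 0; 0 ⊕ 15 = 15.
P2: D(K, 7) = 12; 12 ⊕ 11 = 7.
P3: D(K, 5) = 14; 14 ⊕ 7 = 9.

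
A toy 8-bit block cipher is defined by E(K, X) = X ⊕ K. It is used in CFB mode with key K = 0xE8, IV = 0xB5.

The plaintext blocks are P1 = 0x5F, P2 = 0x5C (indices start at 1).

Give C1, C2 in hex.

C1 = 0x02, C2 = 0xB6

CFB encryption: C_i = P_i ⊕ E(K, C_{i−1}), with C_{0} = IV.
C1: E(K, 0xB5) = 0x5D; 0x5F ⊕ 0x5D = 0x02.
C2: E(K, 0x02) = 0xEA; 0x5C ⊕ 0xEA = 0xB6.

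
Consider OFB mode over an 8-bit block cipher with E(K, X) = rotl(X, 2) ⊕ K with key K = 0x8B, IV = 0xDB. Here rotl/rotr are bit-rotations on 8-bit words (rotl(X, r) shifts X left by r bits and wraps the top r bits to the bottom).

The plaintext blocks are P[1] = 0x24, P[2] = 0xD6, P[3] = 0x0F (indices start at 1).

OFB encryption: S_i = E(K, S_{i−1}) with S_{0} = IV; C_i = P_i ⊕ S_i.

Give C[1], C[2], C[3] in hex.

C[1] = 0xC0, C[2] = 0xCE, C[3] = 0xE4

C[1]: S = E(K, 0xDB) = 0xE4; 0x24 ⊕ 0xE4 = 0xC0.
C[2]: S = E(K, 0xE4) = 0x18; 0xD6 ⊕ 0x18 = 0xCE.
C[3]: S = E(K, 0x18) = 0xEB; 0x0F ⊕ 0xEB = 0xE4.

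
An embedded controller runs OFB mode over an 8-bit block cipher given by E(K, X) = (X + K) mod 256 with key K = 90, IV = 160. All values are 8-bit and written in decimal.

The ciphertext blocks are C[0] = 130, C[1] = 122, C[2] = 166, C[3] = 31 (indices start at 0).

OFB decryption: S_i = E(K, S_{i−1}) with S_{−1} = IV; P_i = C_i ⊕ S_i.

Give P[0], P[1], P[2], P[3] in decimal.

P[0] = 120, P[1] = 46, P[2] = 8, P[3] = 23

P[0]: S = E(K, 160) = 250; 130 ⊕ 250 = 120.
P[1]: S = E(K, 250) = 84; 122 ⊕ 84 = 46.
P[2]: S = E(K, 84) = 174; 166 ⊕ 174 = 8.
P[3]: S = E(K, 174) = 8; 31 ⊕ 8 = 23.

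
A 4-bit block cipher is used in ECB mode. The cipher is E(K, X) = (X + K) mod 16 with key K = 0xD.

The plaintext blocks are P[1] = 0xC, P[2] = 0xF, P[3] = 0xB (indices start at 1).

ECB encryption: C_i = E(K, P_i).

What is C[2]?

C[2] = 0xC

C[2]: E(K, 0xF) = 0xC.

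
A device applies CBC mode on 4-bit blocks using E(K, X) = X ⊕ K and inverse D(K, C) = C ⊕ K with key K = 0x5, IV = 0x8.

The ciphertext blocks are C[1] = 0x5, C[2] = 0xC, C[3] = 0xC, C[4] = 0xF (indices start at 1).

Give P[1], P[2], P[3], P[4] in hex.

CBC decryption: P_i = D(K, C_i) ⊕ C_{i−1}, with C_{0} = IV.
P[1]: D(K, 0x5) = 0x0; 0x0 ⊕ 0x8 = 0x8.
P[2]: D(K, 0xC) = 0x9; 0x9 ⊕ 0x5 = 0xC.
P[3]: D(K, 0xC) = 0x9; 0x9 ⊕ 0xC = 0x5.
P[4]: D(K, 0xF) = 0xA; 0xA ⊕ 0xC = 0x6.

P[1] = 0x8, P[2] = 0xC, P[3] = 0x5, P[4] = 0x6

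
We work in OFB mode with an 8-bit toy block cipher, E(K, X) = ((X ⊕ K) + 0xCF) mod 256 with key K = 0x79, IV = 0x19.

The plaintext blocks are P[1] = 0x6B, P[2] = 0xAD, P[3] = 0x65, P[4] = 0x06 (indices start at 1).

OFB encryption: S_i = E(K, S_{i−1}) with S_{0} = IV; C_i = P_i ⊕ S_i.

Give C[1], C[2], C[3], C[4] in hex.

C[1] = 0x44, C[2] = 0x88, C[3] = 0x4E, C[4] = 0x27

C[1]: S = E(K, 0x19) = 0x2F; 0x6B ⊕ 0x2F = 0x44.
C[2]: S = E(K, 0x2F) = 0x25; 0xAD ⊕ 0x25 = 0x88.
C[3]: S = E(K, 0x25) = 0x2B; 0x65 ⊕ 0x2B = 0x4E.
C[4]: S = E(K, 0x2B) = 0x21; 0x06 ⊕ 0x21 = 0x27.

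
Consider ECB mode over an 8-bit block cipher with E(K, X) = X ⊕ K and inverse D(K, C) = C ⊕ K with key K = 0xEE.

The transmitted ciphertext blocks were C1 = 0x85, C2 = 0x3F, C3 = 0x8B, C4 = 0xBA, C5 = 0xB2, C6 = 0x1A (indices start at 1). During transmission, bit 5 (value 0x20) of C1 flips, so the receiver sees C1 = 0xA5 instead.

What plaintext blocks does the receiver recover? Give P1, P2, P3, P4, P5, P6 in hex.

P1 = 0x4B, P2 = 0xD1, P3 = 0x65, P4 = 0x54, P5 = 0x5C, P6 = 0xF4

ECB decryption: P_i = D(K, C_i).
Only C1 changed, to 0xA5. In ECB, a change in C_i affects only P_i. Decrypting the received ciphertext:
P1: D(K, 0xA5) = 0x4B.
P2: D(K, 0x3F) = 0xD1.
P3: D(K, 0x8B) = 0x65.
P4: D(K, 0xBA) = 0x54.
P5: D(K, 0xB2) = 0x5C.
P6: D(K, 0x1A) = 0xF4.
Blocks that differ from the original plaintext: P1.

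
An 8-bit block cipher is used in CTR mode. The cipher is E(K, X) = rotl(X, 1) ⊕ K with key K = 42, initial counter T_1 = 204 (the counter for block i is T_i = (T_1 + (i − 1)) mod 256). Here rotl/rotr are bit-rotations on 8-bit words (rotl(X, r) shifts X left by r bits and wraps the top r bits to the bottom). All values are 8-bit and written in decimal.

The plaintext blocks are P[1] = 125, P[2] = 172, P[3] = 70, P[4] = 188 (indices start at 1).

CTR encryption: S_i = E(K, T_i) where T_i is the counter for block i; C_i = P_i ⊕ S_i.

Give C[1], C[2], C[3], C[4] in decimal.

C[1] = 206, C[2] = 29, C[3] = 241, C[4] = 9

C[1]: T = 204, S = E(K, T) = 179; 125 ⊕ 179 = 206.
C[2]: T = 205, S = E(K, T) = 177; 172 ⊕ 177 = 29.
C[3]: T = 206, S = E(K, T) = 183; 70 ⊕ 183 = 241.
C[4]: T = 207, S = E(K, T) = 181; 188 ⊕ 181 = 9.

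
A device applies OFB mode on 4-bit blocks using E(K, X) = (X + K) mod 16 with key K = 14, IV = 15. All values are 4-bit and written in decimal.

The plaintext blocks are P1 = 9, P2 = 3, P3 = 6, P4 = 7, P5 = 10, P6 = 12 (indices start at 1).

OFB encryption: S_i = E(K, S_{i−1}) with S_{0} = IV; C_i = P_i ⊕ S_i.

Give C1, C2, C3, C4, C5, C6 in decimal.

C1 = 4, C2 = 8, C3 = 15, C4 = 0, C5 = 15, C6 = 15

C1: S = E(K, 15) = 13; 9 ⊕ 13 = 4.
C2: S = E(K, 13) = 11; 3 ⊕ 11 = 8.
C3: S = E(K, 11) = 9; 6 ⊕ 9 = 15.
C4: S = E(K, 9) = 7; 7 ⊕ 7 = 0.
C5: S = E(K, 7) = 5; 10 ⊕ 5 = 15.
C6: S = E(K, 5) = 3; 12 ⊕ 3 = 15.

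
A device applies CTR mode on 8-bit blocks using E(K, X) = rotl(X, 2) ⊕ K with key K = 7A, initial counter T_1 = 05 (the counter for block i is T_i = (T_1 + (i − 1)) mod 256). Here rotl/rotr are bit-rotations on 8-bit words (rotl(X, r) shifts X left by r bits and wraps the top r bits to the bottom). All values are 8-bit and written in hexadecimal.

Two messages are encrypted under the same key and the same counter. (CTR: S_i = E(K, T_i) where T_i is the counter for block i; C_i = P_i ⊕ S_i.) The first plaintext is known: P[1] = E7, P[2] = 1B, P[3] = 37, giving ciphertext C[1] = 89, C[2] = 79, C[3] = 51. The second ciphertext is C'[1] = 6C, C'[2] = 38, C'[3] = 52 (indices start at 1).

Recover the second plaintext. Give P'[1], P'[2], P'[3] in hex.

P'[1] = 02, P'[2] = 5A, P'[3] = 34

In CTR with a reused counter, both messages share the same keystream S_i, so C_i ⊕ C'_i = P_i ⊕ P'_i and thus P'_i = P_i ⊕ C_i ⊕ C'_i.
P'[1]: E7 ⊕ 89 ⊕ 6C = 02.
P'[2]: 1B ⊕ 79 ⊕ 38 = 5A.
P'[3]: 37 ⊕ 51 ⊕ 52 = 34.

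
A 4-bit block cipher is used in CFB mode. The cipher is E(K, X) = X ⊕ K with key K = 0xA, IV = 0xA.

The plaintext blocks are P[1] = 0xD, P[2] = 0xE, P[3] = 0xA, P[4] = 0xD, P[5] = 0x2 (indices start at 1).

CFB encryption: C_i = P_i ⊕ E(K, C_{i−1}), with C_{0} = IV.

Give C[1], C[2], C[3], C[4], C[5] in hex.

C[1]: E(K, 0xA) = 0x0; 0xD ⊕ 0x0 = 0xD.
C[2]: E(K, 0xD) = 0x7; 0xE ⊕ 0x7 = 0x9.
C[3]: E(K, 0x9) = 0x3; 0xA ⊕ 0x3 = 0x9.
C[4]: E(K, 0x9) = 0x3; 0xD ⊕ 0x3 = 0xE.
C[5]: E(K, 0xE) = 0x4; 0x2 ⊕ 0x4 = 0x6.

C[1] = 0xD, C[2] = 0x9, C[3] = 0x9, C[4] = 0xE, C[5] = 0x6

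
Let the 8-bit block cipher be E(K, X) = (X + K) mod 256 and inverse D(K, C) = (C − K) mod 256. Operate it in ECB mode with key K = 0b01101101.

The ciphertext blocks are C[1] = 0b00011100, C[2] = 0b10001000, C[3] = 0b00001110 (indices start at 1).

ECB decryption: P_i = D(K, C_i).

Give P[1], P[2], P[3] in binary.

P[1]: D(K, 0b00011100) = 0b10101111.
P[2]: D(K, 0b10001000) = 0b00011011.
P[3]: D(K, 0b00001110) = 0b10100001.

P[1] = 0b10101111, P[2] = 0b00011011, P[3] = 0b10100001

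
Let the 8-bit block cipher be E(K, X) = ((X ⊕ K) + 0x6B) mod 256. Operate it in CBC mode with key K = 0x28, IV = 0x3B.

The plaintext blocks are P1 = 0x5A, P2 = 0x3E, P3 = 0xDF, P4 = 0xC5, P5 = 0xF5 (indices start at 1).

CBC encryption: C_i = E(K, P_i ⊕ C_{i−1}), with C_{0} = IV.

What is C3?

C1: P1 ⊕ 0x3B = 0x61; E(K, 0x61) = 0xB4.
C2: P2 ⊕ 0xB4 = 0x8A; E(K, 0x8A) = 0x0D.
C3: P3 ⊕ 0x0D = 0xD2; E(K, 0xD2) = 0x65.

C3 = 0x65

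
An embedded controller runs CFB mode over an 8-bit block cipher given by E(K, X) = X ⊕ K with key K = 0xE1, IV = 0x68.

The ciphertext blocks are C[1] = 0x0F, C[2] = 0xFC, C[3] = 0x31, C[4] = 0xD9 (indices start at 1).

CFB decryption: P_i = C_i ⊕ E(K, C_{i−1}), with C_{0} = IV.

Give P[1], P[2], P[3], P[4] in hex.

P[1]: E(K, 0x68) = 0x89; 0x0F ⊕ 0x89 = 0x86.
P[2]: E(K, 0x0F) = 0xEE; 0xFC ⊕ 0xEE = 0x12.
P[3]: E(K, 0xFC) = 0x1D; 0x31 ⊕ 0x1D = 0x2C.
P[4]: E(K, 0x31) = 0xD0; 0xD9 ⊕ 0xD0 = 0x09.

P[1] = 0x86, P[2] = 0x12, P[3] = 0x2C, P[4] = 0x09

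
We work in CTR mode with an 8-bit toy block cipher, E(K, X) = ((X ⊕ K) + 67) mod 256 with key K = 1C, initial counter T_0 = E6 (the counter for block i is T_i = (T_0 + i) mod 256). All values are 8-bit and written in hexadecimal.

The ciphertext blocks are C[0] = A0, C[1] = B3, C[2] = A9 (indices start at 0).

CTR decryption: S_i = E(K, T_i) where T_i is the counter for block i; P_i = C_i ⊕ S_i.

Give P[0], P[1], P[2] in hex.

P[0] = C1, P[1] = D1, P[2] = F2

P[0]: T = E6, S = E(K, T) = 61; A0 ⊕ 61 = C1.
P[1]: T = E7, S = E(K, T) = 62; B3 ⊕ 62 = D1.
P[2]: T = E8, S = E(K, T) = 5B; A9 ⊕ 5B = F2.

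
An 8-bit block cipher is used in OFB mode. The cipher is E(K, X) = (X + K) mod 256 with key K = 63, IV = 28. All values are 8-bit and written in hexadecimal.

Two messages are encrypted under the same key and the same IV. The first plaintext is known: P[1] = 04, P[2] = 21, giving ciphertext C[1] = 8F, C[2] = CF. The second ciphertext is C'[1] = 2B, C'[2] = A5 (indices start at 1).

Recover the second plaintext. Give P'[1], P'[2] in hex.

In OFB with a reused IV, both messages share the same keystream S_i, so C_i ⊕ C'_i = P_i ⊕ P'_i and thus P'_i = P_i ⊕ C_i ⊕ C'_i.
P'[1]: 04 ⊕ 8F ⊕ 2B = A0.
P'[2]: 21 ⊕ CF ⊕ A5 = 4B.

P'[1] = A0, P'[2] = 4B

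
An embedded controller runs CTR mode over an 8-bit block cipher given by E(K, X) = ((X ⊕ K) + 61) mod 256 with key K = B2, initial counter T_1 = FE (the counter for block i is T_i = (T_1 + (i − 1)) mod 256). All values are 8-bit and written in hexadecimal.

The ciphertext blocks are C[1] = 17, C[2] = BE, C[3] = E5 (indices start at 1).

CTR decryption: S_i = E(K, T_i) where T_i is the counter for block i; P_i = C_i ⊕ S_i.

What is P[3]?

P[3] = F6

P[3]: T = 00, S = E(K, T) = 13; E5 ⊕ 13 = F6.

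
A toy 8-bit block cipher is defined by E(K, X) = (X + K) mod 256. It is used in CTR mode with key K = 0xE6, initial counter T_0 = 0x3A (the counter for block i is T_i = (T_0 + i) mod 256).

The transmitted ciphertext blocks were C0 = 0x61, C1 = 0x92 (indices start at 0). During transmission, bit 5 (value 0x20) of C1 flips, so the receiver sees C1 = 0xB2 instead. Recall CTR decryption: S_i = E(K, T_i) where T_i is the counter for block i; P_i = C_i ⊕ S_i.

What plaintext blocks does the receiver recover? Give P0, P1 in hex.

P0 = 0x41, P1 = 0x93

Only C1 changed, to 0xB2. In CTR, a change in C_i flips the same bit in P_i only; the keystream is unaffected. Decrypting the received ciphertext:
P0: T = 0x3A, S = E(K, T) = 0x20; 0x61 ⊕ 0x20 = 0x41.
P1: T = 0x3B, S = E(K, T) = 0x21; 0xB2 ⊕ 0x21 = 0x93.
Blocks that differ from the original plaintext: P1.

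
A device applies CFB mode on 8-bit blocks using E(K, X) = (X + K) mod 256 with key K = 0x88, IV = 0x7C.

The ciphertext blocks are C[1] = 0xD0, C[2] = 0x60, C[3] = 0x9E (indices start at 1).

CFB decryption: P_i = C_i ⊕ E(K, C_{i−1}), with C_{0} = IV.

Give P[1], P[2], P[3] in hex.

P[1]: E(K, 0x7C) = 0x04; 0xD0 ⊕ 0x04 = 0xD4.
P[2]: E(K, 0xD0) = 0x58; 0x60 ⊕ 0x58 = 0x38.
P[3]: E(K, 0x60) = 0xE8; 0x9E ⊕ 0xE8 = 0x76.

P[1] = 0xD4, P[2] = 0x38, P[3] = 0x76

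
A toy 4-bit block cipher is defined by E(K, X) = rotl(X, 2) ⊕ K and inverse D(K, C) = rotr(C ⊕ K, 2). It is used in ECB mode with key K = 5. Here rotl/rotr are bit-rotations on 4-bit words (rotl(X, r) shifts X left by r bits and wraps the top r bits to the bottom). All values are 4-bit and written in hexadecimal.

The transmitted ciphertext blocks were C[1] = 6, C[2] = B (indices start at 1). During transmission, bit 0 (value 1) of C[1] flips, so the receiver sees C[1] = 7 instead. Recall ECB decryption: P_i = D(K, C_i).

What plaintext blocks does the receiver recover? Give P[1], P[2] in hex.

P[1] = 8, P[2] = B

Only C[1] changed, to 7. In ECB, a change in C_i affects only P_i. Decrypting the received ciphertext:
P[1]: D(K, 7) = 8.
P[2]: D(K, B) = B.
Blocks that differ from the original plaintext: P[1].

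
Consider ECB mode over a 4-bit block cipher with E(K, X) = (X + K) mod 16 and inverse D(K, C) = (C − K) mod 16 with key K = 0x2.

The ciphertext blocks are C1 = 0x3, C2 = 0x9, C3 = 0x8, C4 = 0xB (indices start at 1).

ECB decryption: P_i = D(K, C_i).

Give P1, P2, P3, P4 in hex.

P1: D(K, 0x3) = 0x1.
P2: D(K, 0x9) = 0x7.
P3: D(K, 0x8) = 0x6.
P4: D(K, 0xB) = 0x9.

P1 = 0x1, P2 = 0x7, P3 = 0x6, P4 = 0x9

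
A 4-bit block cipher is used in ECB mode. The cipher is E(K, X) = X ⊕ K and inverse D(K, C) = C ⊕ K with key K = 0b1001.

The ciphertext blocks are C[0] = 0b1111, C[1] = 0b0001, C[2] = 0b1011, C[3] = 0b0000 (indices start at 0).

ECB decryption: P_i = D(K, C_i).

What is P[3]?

P[3]: D(K, 0b0000) = 0b1001.

P[3] = 0b1001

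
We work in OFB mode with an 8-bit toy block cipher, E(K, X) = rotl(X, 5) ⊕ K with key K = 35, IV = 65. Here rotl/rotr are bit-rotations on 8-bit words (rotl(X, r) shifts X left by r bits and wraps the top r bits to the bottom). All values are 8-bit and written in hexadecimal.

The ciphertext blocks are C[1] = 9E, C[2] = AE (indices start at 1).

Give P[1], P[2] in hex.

OFB decryption: S_i = E(K, S_{i−1}) with S_{0} = IV; P_i = C_i ⊕ S_i.
P[1]: S = E(K, 65) = 99; 9E ⊕ 99 = 07.
P[2]: S = E(K, 99) = 06; AE ⊕ 06 = A8.

P[1] = 07, P[2] = A8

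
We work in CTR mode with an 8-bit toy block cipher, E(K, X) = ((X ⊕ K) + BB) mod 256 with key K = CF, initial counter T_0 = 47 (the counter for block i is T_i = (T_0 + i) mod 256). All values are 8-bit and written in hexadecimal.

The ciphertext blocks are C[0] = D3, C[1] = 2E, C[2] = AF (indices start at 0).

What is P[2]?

CTR decryption: S_i = E(K, T_i) where T_i is the counter for block i; P_i = C_i ⊕ S_i.
P[2]: T = 49, S = E(K, T) = 41; AF ⊕ 41 = EE.

P[2] = EE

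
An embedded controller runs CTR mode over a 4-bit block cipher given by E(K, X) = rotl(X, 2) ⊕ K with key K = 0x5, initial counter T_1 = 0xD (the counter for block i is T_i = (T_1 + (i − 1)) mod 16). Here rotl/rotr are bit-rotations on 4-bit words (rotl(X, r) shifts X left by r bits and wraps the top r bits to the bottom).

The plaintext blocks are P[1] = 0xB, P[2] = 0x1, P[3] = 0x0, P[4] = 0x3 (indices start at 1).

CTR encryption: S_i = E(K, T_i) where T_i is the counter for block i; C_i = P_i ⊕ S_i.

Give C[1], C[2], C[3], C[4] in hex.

C[1]: T = 0xD, S = E(K, T) = 0x2; 0xB ⊕ 0x2 = 0x9.
C[2]: T = 0xE, S = E(K, T) = 0xE; 0x1 ⊕ 0xE = 0xF.
C[3]: T = 0xF, S = E(K, T) = 0xA; 0x0 ⊕ 0xA = 0xA.
C[4]: T = 0x0, S = E(K, T) = 0x5; 0x3 ⊕ 0x5 = 0x6.

C[1] = 0x9, C[2] = 0xF, C[3] = 0xA, C[4] = 0x6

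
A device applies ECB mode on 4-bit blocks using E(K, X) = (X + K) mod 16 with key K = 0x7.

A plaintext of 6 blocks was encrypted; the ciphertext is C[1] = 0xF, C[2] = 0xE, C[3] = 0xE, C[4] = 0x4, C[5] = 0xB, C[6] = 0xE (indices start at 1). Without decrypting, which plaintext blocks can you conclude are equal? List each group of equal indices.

P[2] = P[3] = P[6]

ECB encrypts each block independently with the same key, so equal ciphertext blocks imply equal plaintext blocks.
C[2] = C[3] = C[6] = 0xE, so P[2] = P[3] = P[6].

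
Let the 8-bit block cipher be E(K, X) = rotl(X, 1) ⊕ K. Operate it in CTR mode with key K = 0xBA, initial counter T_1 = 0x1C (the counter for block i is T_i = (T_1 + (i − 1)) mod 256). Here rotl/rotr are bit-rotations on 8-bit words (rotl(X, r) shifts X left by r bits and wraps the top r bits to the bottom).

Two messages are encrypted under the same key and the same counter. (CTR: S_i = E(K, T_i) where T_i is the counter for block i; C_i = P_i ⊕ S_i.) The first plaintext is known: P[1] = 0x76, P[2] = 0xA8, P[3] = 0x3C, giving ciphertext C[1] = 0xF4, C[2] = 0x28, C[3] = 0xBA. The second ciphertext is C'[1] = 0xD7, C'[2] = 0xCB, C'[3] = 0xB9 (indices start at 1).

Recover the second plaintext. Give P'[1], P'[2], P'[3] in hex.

P'[1] = 0x55, P'[2] = 0x4B, P'[3] = 0x3F

In CTR with a reused counter, both messages share the same keystream S_i, so C_i ⊕ C'_i = P_i ⊕ P'_i and thus P'_i = P_i ⊕ C_i ⊕ C'_i.
P'[1]: 0x76 ⊕ 0xF4 ⊕ 0xD7 = 0x55.
P'[2]: 0xA8 ⊕ 0x28 ⊕ 0xCB = 0x4B.
P'[3]: 0x3C ⊕ 0xBA ⊕ 0xB9 = 0x3F.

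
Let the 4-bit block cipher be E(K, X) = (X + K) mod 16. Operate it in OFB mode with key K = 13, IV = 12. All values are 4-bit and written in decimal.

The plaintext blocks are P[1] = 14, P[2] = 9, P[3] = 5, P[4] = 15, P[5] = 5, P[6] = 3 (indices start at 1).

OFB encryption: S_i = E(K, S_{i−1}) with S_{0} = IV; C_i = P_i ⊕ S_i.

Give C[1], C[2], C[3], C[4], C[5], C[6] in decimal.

C[1]: S = E(K, 12) = 9; 14 ⊕ 9 = 7.
C[2]: S = E(K, 9) = 6; 9 ⊕ 6 = 15.
C[3]: S = E(K, 6) = 3; 5 ⊕ 3 = 6.
C[4]: S = E(K, 3) = 0; 15 ⊕ 0 = 15.
C[5]: S = E(K, 0) = 13; 5 ⊕ 13 = 8.
C[6]: S = E(K, 13) = 10; 3 ⊕ 10 = 9.

C[1] = 7, C[2] = 15, C[3] = 6, C[4] = 15, C[5] = 8, C[6] = 9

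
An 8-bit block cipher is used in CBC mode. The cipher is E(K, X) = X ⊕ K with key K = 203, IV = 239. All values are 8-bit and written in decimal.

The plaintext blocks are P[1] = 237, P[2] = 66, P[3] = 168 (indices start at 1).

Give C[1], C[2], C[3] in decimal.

C[1] = 201, C[2] = 64, C[3] = 35

CBC encryption: C_i = E(K, P_i ⊕ C_{i−1}), with C_{0} = IV.
C[1]: P[1] ⊕ 239 = 2; E(K, 2) = 201.
C[2]: P[2] ⊕ 201 = 139; E(K, 139) = 64.
C[3]: P[3] ⊕ 64 = 232; E(K, 232) = 35.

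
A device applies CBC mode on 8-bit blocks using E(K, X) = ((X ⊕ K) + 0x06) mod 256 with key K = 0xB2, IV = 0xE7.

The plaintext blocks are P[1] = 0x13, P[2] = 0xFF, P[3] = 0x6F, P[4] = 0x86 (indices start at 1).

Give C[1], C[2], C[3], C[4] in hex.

CBC encryption: C_i = E(K, P_i ⊕ C_{i−1}), with C_{0} = IV.
C[1]: P[1] ⊕ 0xE7 = 0xF4; E(K, 0xF4) = 0x4C.
C[2]: P[2] ⊕ 0x4C = 0xB3; E(K, 0xB3) = 0x07.
C[3]: P[3] ⊕ 0x07 = 0x68; E(K, 0x68) = 0xE0.
C[4]: P[4] ⊕ 0xE0 = 0x66; E(K, 0x66) = 0xDA.

C[1] = 0x4C, C[2] = 0x07, C[3] = 0xE0, C[4] = 0xDA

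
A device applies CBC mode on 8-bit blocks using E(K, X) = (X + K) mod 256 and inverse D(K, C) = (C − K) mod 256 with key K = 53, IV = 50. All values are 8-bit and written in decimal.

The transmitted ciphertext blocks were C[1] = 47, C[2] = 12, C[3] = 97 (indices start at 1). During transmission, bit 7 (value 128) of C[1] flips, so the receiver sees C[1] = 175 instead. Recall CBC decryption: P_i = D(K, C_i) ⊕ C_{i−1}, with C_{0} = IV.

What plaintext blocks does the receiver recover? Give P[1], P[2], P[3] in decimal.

Only C[1] changed, to 175. In CBC, a change in C_i garbles P_i and flips the same bit in P_{i+1}. Decrypting the received ciphertext:
P[1]: D(K, 175) = 122; 122 ⊕ 50 = 72.
P[2]: D(K, 12) = 215; 215 ⊕ 175 = 120.
P[3]: D(K, 97) = 44; 44 ⊕ 12 = 32.
Blocks that differ from the original plaintext: P[1], P[2].

P[1] = 72, P[2] = 120, P[3] = 32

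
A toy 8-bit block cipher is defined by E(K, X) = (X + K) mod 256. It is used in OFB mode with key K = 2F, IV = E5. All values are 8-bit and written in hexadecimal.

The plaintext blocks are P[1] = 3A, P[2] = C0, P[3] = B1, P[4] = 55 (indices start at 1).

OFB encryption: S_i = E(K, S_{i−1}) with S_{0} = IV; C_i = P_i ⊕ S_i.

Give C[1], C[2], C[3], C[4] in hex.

C[1]: S = E(K, E5) = 14; 3A ⊕ 14 = 2E.
C[2]: S = E(K, 14) = 43; C0 ⊕ 43 = 83.
C[3]: S = E(K, 43) = 72; B1 ⊕ 72 = C3.
C[4]: S = E(K, 72) = A1; 55 ⊕ A1 = F4.

C[1] = 2E, C[2] = 83, C[3] = C3, C[4] = F4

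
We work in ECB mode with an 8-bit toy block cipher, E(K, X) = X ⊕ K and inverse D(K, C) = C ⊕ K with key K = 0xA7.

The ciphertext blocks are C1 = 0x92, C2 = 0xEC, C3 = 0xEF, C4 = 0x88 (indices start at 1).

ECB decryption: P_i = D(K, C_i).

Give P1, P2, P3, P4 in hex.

P1: D(K, 0x92) = 0x35.
P2: D(K, 0xEC) = 0x4B.
P3: D(K, 0xEF) = 0x48.
P4: D(K, 0x88) = 0x2F.

P1 = 0x35, P2 = 0x4B, P3 = 0x48, P4 = 0x2F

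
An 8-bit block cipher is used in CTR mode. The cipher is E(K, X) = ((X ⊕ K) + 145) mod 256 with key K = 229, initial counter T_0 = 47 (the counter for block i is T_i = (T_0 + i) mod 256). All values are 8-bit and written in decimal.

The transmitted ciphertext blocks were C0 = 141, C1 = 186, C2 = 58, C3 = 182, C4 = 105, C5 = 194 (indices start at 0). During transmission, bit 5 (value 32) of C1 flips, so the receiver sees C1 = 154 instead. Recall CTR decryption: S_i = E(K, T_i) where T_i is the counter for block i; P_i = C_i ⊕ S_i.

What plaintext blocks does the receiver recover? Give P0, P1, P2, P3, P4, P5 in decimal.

Only C1 changed, to 154. In CTR, a change in C_i flips the same bit in P_i only; the keystream is unaffected. Decrypting the received ciphertext:
P0: T = 47, S = E(K, T) = 91; 141 ⊕ 91 = 214.
P1: T = 48, S = E(K, T) = 102; 154 ⊕ 102 = 252.
P2: T = 49, S = E(K, T) = 101; 58 ⊕ 101 = 95.
P3: T = 50, S = E(K, T) = 104; 182 ⊕ 104 = 222.
P4: T = 51, S = E(K, T) = 103; 105 ⊕ 103 = 14.
P5: T = 52, S = E(K, T) = 98; 194 ⊕ 98 = 160.
Blocks that differ from the original plaintext: P1.

P0 = 214, P1 = 252, P2 = 95, P3 = 222, P4 = 14, P5 = 160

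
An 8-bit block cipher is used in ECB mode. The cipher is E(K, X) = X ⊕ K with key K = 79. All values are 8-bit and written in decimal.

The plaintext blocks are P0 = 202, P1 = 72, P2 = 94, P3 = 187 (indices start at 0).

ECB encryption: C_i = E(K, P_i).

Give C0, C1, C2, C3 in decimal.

C0: E(K, 202) = 133.
C1: E(K, 72) = 7.
C2: E(K, 94) = 17.
C3: E(K, 187) = 244.

C0 = 133, C1 = 7, C2 = 17, C3 = 244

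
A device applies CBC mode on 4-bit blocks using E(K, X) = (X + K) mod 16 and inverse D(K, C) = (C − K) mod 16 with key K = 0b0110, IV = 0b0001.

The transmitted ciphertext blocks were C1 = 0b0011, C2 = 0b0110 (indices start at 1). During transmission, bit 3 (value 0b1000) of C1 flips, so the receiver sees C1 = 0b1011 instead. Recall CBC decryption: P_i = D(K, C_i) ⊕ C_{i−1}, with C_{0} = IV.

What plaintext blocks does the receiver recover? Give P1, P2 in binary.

Only C1 changed, to 0b1011. In CBC, a change in C_i garbles P_i and flips the same bit in P_{i+1}. Decrypting the received ciphertext:
P1: D(K, 0b1011) = 0b0101; 0b0101 ⊕ 0b0001 = 0b0100.
P2: D(K, 0b0110) = 0b0000; 0b0000 ⊕ 0b1011 = 0b1011.
Blocks that differ from the original plaintext: P1, P2.

P1 = 0b0100, P2 = 0b1011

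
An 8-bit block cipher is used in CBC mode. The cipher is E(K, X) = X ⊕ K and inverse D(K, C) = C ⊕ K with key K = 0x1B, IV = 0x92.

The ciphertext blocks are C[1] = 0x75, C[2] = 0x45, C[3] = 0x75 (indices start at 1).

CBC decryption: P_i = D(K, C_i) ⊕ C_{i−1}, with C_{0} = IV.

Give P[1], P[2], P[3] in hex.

P[1] = 0xFC, P[2] = 0x2B, P[3] = 0x2B

P[1]: D(K, 0x75) = 0x6E; 0x6E ⊕ 0x92 = 0xFC.
P[2]: D(K, 0x45) = 0x5E; 0x5E ⊕ 0x75 = 0x2B.
P[3]: D(K, 0x75) = 0x6E; 0x6E ⊕ 0x45 = 0x2B.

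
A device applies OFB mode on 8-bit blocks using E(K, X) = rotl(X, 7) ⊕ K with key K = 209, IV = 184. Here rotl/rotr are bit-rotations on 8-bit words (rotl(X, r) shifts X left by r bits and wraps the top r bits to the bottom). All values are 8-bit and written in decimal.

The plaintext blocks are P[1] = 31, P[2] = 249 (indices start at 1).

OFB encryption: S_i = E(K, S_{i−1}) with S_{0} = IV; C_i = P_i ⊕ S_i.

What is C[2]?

C[2] = 238

C[1]: S = E(K, 184) = 141; 31 ⊕ 141 = 146.
C[2]: S = E(K, 141) = 23; 249 ⊕ 23 = 238.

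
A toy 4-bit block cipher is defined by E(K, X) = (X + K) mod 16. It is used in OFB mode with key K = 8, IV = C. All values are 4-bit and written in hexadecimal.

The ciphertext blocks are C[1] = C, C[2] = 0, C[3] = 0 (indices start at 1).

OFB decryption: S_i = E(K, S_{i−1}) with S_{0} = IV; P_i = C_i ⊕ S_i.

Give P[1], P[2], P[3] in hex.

P[1]: S = E(K, C) = 4; C ⊕ 4 = 8.
P[2]: S = E(K, 4) = C; 0 ⊕ C = C.
P[3]: S = E(K, C) = 4; 0 ⊕ 4 = 4.

P[1] = 8, P[2] = C, P[3] = 4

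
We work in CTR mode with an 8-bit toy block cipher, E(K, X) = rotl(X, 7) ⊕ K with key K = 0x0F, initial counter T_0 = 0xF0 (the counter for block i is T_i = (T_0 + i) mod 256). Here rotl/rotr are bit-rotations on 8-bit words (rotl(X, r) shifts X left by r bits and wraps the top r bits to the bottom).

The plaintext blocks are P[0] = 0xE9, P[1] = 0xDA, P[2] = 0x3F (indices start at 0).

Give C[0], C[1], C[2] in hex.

C[0] = 0x9E, C[1] = 0x2D, C[2] = 0x49

CTR encryption: S_i = E(K, T_i) where T_i is the counter for block i; C_i = P_i ⊕ S_i.
C[0]: T = 0xF0, S = E(K, T) = 0x77; 0xE9 ⊕ 0x77 = 0x9E.
C[1]: T = 0xF1, S = E(K, T) = 0xF7; 0xDA ⊕ 0xF7 = 0x2D.
C[2]: T = 0xF2, S = E(K, T) = 0x76; 0x3F ⊕ 0x76 = 0x49.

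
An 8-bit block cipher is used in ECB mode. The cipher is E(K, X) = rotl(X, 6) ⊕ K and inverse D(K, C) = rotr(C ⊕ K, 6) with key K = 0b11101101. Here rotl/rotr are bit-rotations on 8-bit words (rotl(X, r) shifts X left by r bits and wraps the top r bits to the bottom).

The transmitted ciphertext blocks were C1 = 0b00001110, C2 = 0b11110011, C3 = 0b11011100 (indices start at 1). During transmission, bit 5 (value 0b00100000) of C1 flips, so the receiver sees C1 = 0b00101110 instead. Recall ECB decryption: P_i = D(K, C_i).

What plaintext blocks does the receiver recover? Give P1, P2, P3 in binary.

Only C1 changed, to 0b00101110. In ECB, a change in C_i affects only P_i. Decrypting the received ciphertext:
P1: D(K, 0b00101110) = 0b00001111.
P2: D(K, 0b11110011) = 0b01111000.
P3: D(K, 0b11011100) = 0b11000100.
Blocks that differ from the original plaintext: P1.

P1 = 0b00001111, P2 = 0b01111000, P3 = 0b11000100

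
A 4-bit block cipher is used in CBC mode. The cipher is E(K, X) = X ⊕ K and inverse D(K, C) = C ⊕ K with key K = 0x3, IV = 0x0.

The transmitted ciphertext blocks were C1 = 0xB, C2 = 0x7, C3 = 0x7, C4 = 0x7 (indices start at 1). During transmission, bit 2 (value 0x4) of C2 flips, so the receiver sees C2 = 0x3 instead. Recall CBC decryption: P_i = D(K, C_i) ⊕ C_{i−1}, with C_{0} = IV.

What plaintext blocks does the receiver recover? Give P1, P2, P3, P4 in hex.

P1 = 0x8, P2 = 0xB, P3 = 0x7, P4 = 0x3

Only C2 changed, to 0x3. In CBC, a change in C_i garbles P_i and flips the same bit in P_{i+1}. Decrypting the received ciphertext:
P1: D(K, 0xB) = 0x8; 0x8 ⊕ 0x0 = 0x8.
P2: D(K, 0x3) = 0x0; 0x0 ⊕ 0xB = 0xB.
P3: D(K, 0x7) = 0x4; 0x4 ⊕ 0x3 = 0x7.
P4: D(K, 0x7) = 0x4; 0x4 ⊕ 0x7 = 0x3.
Blocks that differ from the original plaintext: P2, P3.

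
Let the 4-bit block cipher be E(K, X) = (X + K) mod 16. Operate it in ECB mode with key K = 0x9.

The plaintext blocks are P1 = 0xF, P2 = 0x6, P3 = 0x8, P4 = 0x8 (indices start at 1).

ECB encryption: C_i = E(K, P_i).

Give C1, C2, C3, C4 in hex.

C1 = 0x8, C2 = 0xF, C3 = 0x1, C4 = 0x1

C1: E(K, 0xF) = 0x8.
C2: E(K, 0x6) = 0xF.
C3: E(K, 0x8) = 0x1.
C4: E(K, 0x8) = 0x1.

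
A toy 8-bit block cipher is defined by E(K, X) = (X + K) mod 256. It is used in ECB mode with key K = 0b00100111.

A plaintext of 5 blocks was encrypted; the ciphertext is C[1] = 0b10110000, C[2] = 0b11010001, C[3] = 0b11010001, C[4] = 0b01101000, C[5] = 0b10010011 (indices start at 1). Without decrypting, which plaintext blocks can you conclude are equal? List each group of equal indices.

ECB encrypts each block independently with the same key, so equal ciphertext blocks imply equal plaintext blocks.
C[2] = C[3] = 0b11010001, so P[2] = P[3].

P[2] = P[3]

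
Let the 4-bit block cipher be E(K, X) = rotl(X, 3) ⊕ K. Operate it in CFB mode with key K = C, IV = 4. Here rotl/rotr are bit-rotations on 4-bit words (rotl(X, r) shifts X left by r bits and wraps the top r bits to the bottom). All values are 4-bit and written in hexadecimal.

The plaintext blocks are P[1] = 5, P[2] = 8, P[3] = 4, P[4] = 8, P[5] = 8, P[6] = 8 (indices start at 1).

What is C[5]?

C[5] = 7

CFB encryption: C_i = P_i ⊕ E(K, C_{i−1}), with C_{0} = IV.
C[1]: E(K, 4) = E; 5 ⊕ E = B.
C[2]: E(K, B) = 1; 8 ⊕ 1 = 9.
C[3]: E(K, 9) = 0; 4 ⊕ 0 = 4.
C[4]: E(K, 4) = E; 8 ⊕ E = 6.
C[5]: E(K, 6) = F; 8 ⊕ F = 7.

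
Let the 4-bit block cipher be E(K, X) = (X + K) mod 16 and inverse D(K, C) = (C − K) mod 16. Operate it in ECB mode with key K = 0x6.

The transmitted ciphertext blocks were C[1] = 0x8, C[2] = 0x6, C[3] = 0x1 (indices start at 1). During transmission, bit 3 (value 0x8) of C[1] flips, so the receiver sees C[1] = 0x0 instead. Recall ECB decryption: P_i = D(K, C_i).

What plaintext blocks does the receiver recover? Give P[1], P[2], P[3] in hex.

P[1] = 0xA, P[2] = 0x0, P[3] = 0xB

Only C[1] changed, to 0x0. In ECB, a change in C_i affects only P_i. Decrypting the received ciphertext:
P[1]: D(K, 0x0) = 0xA.
P[2]: D(K, 0x6) = 0x0.
P[3]: D(K, 0x1) = 0xB.
Blocks that differ from the original plaintext: P[1].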